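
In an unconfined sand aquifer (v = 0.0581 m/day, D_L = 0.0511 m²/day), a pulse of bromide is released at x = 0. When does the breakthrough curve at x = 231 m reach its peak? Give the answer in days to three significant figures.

For the 1D instantaneous-source solution, setting ∂C/∂t = 0 at fixed x gives v²t² + 2Dt − x² = 0, so t = (√(D² + v²x²) − D)/v².
√(D² + v²x²) = √(0.0511² + 0.0581² × 231²) = 13.42; v² = 0.00337561.
t = (13.42 − 0.0511)/0.00337561 = 3960 days (vs. the pure-advection estimate x/v = 3980 d).

3960 days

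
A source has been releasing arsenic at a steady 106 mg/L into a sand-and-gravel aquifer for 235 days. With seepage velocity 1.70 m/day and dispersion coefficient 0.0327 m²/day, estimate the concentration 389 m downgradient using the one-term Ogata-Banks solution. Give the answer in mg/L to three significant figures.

For a continuous step input, C/C₀ ≈ ½·erfc((x−vt)/(2√(Dt))).
vt = 1.70 × 235 = 399.5 m and 2√(Dt) = 2√(0.0327 × 235) = 5.544 m.
Argument (x−vt)/(2√(Dt)) = (389 − 399.5)/5.544 = -1.894; ½·erfc(-1.894) = 0.9963.
C = 106 × 0.9963 = 106 mg/L.

106 mg/L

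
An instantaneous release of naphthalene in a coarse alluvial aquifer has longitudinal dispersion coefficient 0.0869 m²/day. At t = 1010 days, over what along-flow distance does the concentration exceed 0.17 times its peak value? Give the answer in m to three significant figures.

49.9 m

The plume is Gaussian with σ = √(2Dt) = √(2 × 0.0869 × 1010) = 13.25 m.
C/C_peak = exp(−Δx²/(2σ²)) = 0.17 ⇒ Δx = σ·√(−2 ln 0.17) = 13.25 × 1.883 = 24.95 m.
Width = 2Δx = 49.9 m.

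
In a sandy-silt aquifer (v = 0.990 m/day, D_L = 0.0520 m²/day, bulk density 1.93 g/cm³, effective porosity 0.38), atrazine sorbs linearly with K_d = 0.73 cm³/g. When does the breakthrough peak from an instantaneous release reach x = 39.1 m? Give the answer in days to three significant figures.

186 days

Retardation factor R = 1 + ρ_b·K_d/n = 1 + 1.93 × 0.73/0.38 = 4.708.
Sorption retards both mechanisms: v_R = v/R = 0.2103 m/day, D_R = D/R = 0.01105 m²/day.
Peak time from v_R²t² + 2D_R t − x² = 0: t = (√(D_R² + v_R²x²) − D_R)/v_R².
√(D_R² + v_R²x²) = √(0.01105² + 0.2103² × 39.1²) = 8.223; v_R² = 0.04423.
t = (8.223 − 0.01105)/0.04423 = 186 days.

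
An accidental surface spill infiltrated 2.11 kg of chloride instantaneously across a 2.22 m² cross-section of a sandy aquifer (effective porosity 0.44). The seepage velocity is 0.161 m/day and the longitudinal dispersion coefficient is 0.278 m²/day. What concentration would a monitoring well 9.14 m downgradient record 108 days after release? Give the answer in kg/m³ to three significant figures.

For an instantaneous plane source, C(x,t) = M/(n_e·A·√(4πDt)) · exp(−(x−vt)²/(4Dt)), with n_e·A the pore (flow) area.
Plume center vt = 0.161 × 108 = 17.388 m, so the well at 9.14 m is 8.248 m upgradient of the peak.
√(4πDt) = 19.42 m, giving peak height M/(n_e·A·√(4πDt)) = 2.11/(0.44 × 2.22 × 19.42) = 0.1112 kg/m³.
(x−vt)²/(4Dt) = (-8.248)²/(4 × 0.278 × 108) = 0.5665; exp(−0.5665) = 0.5675.
C = 0.1112 × 0.5675 = 0.0631 kg/m³.

0.0631 kg/m³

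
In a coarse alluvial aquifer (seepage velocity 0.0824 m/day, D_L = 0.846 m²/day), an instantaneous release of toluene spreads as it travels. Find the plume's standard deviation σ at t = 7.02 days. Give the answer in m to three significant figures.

3.45 m

Dispersive spreading gives a Gaussian with σ² = 2Dt; advection only shifts the center.
σ = √(2 × 0.846 × 7.02) = 3.45 m.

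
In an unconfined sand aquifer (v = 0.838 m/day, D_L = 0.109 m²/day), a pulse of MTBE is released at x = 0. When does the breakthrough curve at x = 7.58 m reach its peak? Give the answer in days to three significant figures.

For the 1D instantaneous-source solution, setting ∂C/∂t = 0 at fixed x gives v²t² + 2Dt − x² = 0, so t = (√(D² + v²x²) − D)/v².
√(D² + v²x²) = √(0.109² + 0.838² × 7.58²) = 6.353; v² = 0.702244.
t = (6.353 − 0.109)/0.702244 = 8.89 days (vs. the pure-advection estimate x/v = 9.05 d).

8.89 days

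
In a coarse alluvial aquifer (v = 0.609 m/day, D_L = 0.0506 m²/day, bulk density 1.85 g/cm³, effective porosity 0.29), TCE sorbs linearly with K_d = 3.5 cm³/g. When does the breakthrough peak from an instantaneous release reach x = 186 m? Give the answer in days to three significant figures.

7120 days

Retardation factor R = 1 + ρ_b·K_d/n = 1 + 1.85 × 3.5/0.29 = 23.33.
Sorption retards both mechanisms: v_R = v/R = 0.02610 m/day, D_R = D/R = 0.002169 m²/day.
Peak time from v_R²t² + 2D_R t − x² = 0: t = (√(D_R² + v_R²x²) − D_R)/v_R².
√(D_R² + v_R²x²) = √(0.002169² + 0.02610² × 186²) = 4.855; v_R² = 0.0006812.
t = (4.855 − 0.002169)/0.0006812 = 7120 days.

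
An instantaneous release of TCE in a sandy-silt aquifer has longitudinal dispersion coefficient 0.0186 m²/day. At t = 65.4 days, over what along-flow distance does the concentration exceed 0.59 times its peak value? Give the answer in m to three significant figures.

3.20 m

The plume is Gaussian with σ = √(2Dt) = √(2 × 0.0186 × 65.4) = 1.560 m.
C/C_peak = exp(−Δx²/(2σ²)) = 0.59 ⇒ Δx = σ·√(−2 ln 0.59) = 1.560 × 1.027 = 1.602 m.
Width = 2Δx = 3.20 m.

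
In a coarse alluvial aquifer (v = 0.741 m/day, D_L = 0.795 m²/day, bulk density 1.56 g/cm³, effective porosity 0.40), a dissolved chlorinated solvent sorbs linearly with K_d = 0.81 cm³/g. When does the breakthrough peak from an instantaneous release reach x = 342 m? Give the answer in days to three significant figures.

Retardation factor R = 1 + ρ_b·K_d/n = 1 + 1.56 × 0.81/0.40 = 4.159.
Sorption retards both mechanisms: v_R = v/R = 0.1782 m/day, D_R = D/R = 0.1912 m²/day.
Peak time from v_R²t² + 2D_R t − x² = 0: t = (√(D_R² + v_R²x²) − D_R)/v_R².
√(D_R² + v_R²x²) = √(0.1912² + 0.1782² × 342²) = 60.94; v_R² = 0.03176.
t = (60.94 − 0.1912)/0.03176 = 1910 days.

1910 days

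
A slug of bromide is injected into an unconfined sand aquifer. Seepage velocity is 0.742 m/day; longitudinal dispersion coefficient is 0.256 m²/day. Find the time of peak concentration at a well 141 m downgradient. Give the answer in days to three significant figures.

For the 1D instantaneous-source solution, setting ∂C/∂t = 0 at fixed x gives v²t² + 2Dt − x² = 0, so t = (√(D² + v²x²) − D)/v².
√(D² + v²x²) = √(0.256² + 0.742² × 141²) = 104.6; v² = 0.550564.
t = (104.6 − 0.256)/0.550564 = 190 days (vs. the pure-advection estimate x/v = 190 d).

190 days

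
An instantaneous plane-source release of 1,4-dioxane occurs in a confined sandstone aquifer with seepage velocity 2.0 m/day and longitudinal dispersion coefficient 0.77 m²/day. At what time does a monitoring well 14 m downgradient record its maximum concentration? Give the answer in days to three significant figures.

6.81 days

For the 1D instantaneous-source solution, setting ∂C/∂t = 0 at fixed x gives v²t² + 2Dt − x² = 0, so t = (√(D² + v²x²) − D)/v².
√(D² + v²x²) = √(0.77² + 2.0² × 14²) = 28.01; v² = 4.
t = (28.01 − 0.77)/4 = 6.81 days (vs. the pure-advection estimate x/v = 7.00 d).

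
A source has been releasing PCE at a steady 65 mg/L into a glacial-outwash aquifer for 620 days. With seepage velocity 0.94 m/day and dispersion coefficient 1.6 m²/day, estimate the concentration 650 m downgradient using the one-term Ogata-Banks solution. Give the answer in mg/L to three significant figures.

4.27 mg/L

For a continuous step input, C/C₀ ≈ ½·erfc((x−vt)/(2√(Dt))).
vt = 0.94 × 620 = 582.8 m and 2√(Dt) = 2√(1.6 × 620) = 62.99 m.
Argument (x−vt)/(2√(Dt)) = (650 − 582.8)/62.99 = 1.067; ½·erfc(1.067) = 0.06565.
C = 65 × 0.06565 = 4.27 mg/L.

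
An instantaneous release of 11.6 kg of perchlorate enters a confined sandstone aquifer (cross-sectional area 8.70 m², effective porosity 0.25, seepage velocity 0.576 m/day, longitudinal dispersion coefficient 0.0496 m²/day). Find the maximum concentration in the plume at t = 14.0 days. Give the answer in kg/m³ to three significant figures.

1.81 kg/m³

The peak of an instantaneous 1D plume sits at x = vt; there the Gaussian factor is 1 and C_max = M/(n_e·A·√(4πDt)), where n_e·A is the pore area the mass is dissolved in.
√(4πDt) = √(4π × 0.0496 × 14.0) = 2.954 m, so C_max = 11.6/(0.25 × 8.70 × 2.954) = 1.81 kg/m³.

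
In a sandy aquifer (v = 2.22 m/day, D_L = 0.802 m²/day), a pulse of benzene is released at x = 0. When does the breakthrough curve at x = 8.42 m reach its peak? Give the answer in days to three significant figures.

For the 1D instantaneous-source solution, setting ∂C/∂t = 0 at fixed x gives v²t² + 2Dt − x² = 0, so t = (√(D² + v²x²) − D)/v².
√(D² + v²x²) = √(0.802² + 2.22² × 8.42²) = 18.71; v² = 4.9284.
t = (18.71 − 0.802)/4.9284 = 3.63 days (vs. the pure-advection estimate x/v = 3.79 d).

3.63 days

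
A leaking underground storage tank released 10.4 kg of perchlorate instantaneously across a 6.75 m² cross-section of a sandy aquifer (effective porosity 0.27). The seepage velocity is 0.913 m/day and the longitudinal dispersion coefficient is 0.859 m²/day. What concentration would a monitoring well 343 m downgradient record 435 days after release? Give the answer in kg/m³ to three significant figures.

For an instantaneous plane source, C(x,t) = M/(n_e·A·√(4πDt)) · exp(−(x−vt)²/(4Dt)), with n_e·A the pore (flow) area.
Plume center vt = 0.913 × 435 = 397.155 m, so the well at 343 m is 54.155 m upgradient of the peak.
√(4πDt) = 68.52 m, giving peak height M/(n_e·A·√(4πDt)) = 10.4/(0.27 × 6.75 × 68.52) = 0.08328 kg/m³.
(x−vt)²/(4Dt) = (-54.155)²/(4 × 0.859 × 435) = 1.962; exp(−1.962) = 0.1406.
C = 0.08328 × 0.1406 = 0.0117 kg/m³.

0.0117 kg/m³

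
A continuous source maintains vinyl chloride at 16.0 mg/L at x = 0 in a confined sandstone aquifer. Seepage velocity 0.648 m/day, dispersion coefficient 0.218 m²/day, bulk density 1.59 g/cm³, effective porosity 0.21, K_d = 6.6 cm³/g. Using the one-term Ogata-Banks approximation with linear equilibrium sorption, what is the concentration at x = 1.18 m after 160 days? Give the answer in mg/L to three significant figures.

Retardation factor R = 1 + ρ_b·K_d/n = 1 + 1.59 × 6.6/0.21 = 50.97.
Sorption retards both mechanisms: v_R = v/R = 0.01271 m/day, D_R = D/R = 0.004277 m²/day.
v_R·t = 0.01271 × 160 = 2.0336 m; 2√(D_R t) = 1.654 m; argument = (1.18 − 2.0336)/1.654 = -0.5161.
C = C₀ × ½·erfc(-0.5161) = 16.0 × 0.7673 = 12.3 mg/L.

12.3 mg/L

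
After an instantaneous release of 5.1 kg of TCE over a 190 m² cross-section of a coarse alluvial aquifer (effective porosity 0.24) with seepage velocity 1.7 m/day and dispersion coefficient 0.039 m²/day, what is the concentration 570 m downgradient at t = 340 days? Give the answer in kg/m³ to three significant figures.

For an instantaneous plane source, C(x,t) = M/(n_e·A·√(4πDt)) · exp(−(x−vt)²/(4Dt)), with n_e·A the pore (flow) area.
Plume center vt = 1.7 × 340 = 578 m, so the well at 570 m is 8 m upgradient of the peak.
√(4πDt) = 12.91 m, giving peak height M/(n_e·A·√(4πDt)) = 5.1/(0.24 × 190 × 12.91) = 0.008663 kg/m³.
(x−vt)²/(4Dt) = (-8)²/(4 × 0.039 × 340) = 1.207; exp(−1.207) = 0.2991.
C = 0.008663 × 0.2991 = 0.00259 kg/m³.

0.00259 kg/m³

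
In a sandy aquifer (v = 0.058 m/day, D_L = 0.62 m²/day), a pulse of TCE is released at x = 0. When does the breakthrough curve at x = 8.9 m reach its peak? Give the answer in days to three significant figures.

For the 1D instantaneous-source solution, setting ∂C/∂t = 0 at fixed x gives v²t² + 2Dt − x² = 0, so t = (√(D² + v²x²) − D)/v².
√(D² + v²x²) = √(0.62² + 0.058² × 8.9²) = 0.8068; v² = 0.003364.
t = (0.8068 − 0.62)/0.003364 = 55.5 days (vs. the pure-advection estimate x/v = 153 d).

55.5 days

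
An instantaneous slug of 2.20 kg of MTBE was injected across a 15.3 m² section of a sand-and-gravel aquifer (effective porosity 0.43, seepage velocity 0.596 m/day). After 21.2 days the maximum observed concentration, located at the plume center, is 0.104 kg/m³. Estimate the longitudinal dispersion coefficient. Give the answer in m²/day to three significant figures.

At the plume center C_max = M/(n_e·A·√(4πDt)), so D = M²/(4πt·(n_e·A·C_max)²).
n_e·A·C_max = 0.43 × 15.3 × 0.104 = 0.6842 kg/m.
D = 2.20²/(4π × 21.2 × 0.6842²) = 0.0388 m²/day.

0.0388 m²/day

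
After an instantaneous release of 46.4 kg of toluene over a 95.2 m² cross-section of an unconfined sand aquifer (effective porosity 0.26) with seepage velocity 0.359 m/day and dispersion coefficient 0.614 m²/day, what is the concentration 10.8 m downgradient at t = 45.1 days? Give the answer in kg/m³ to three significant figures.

For an instantaneous plane source, C(x,t) = M/(n_e·A·√(4πDt)) · exp(−(x−vt)²/(4Dt)), with n_e·A the pore (flow) area.
Plume center vt = 0.359 × 45.1 = 16.1909 m, so the well at 10.8 m is 5.3909 m upgradient of the peak.
√(4πDt) = 18.65 m, giving peak height M/(n_e·A·√(4πDt)) = 46.4/(0.26 × 95.2 × 18.65) = 0.1005 kg/m³.
(x−vt)²/(4Dt) = (-5.3909)²/(4 × 0.614 × 45.1) = 0.2624; exp(−0.2624) = 0.7692.
C = 0.1005 × 0.7692 = 0.0773 kg/m³.

0.0773 kg/m³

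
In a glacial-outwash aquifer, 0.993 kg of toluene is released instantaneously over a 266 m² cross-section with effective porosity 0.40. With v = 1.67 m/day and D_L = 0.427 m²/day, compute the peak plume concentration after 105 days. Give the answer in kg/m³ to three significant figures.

0.000393 kg/m³

The peak of an instantaneous 1D plume sits at x = vt; there the Gaussian factor is 1 and C_max = M/(n_e·A·√(4πDt)), where n_e·A is the pore area the mass is dissolved in.
√(4πDt) = √(4π × 0.427 × 105) = 23.74 m, so C_max = 0.993/(0.40 × 266 × 23.74) = 0.000393 kg/m³.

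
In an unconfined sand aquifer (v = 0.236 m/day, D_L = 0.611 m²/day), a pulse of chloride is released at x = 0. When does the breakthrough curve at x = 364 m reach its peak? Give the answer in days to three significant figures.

1530 days

For the 1D instantaneous-source solution, setting ∂C/∂t = 0 at fixed x gives v²t² + 2Dt − x² = 0, so t = (√(D² + v²x²) − D)/v².
√(D² + v²x²) = √(0.611² + 0.236² × 364²) = 85.91; v² = 0.055696.
t = (85.91 − 0.611)/0.055696 = 1530 days (vs. the pure-advection estimate x/v = 1540 d).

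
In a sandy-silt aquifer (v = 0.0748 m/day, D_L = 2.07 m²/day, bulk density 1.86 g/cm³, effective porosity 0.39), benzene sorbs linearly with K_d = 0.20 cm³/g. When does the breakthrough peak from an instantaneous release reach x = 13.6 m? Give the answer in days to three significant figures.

Retardation factor R = 1 + ρ_b·K_d/n = 1 + 1.86 × 0.20/0.39 = 1.954.
Sorption retards both mechanisms: v_R = v/R = 0.03828 m/day, D_R = D/R = 1.059 m²/day.
Peak time from v_R²t² + 2D_R t − x² = 0: t = (√(D_R² + v_R²x²) − D_R)/v_R².
√(D_R² + v_R²x²) = √(1.059² + 0.03828² × 13.6²) = 1.180; v_R² = 0.001465.
t = (1.180 − 1.059)/0.001465 = 82.6 days.

82.6 days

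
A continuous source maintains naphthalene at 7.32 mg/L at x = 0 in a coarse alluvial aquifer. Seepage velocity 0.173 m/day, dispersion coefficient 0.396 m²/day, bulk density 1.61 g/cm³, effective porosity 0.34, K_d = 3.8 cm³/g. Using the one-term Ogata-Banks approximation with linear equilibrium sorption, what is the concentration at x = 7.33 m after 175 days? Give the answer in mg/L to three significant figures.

Retardation factor R = 1 + ρ_b·K_d/n = 1 + 1.61 × 3.8/0.34 = 18.99.
Sorption retards both mechanisms: v_R = v/R = 0.009110 m/day, D_R = D/R = 0.02085 m²/day.
v_R·t = 0.009110 × 175 = 1.59425 m; 2√(D_R t) = 3.820 m; argument = (7.33 − 1.59425)/3.820 = 1.502.
C = C₀ × ½·erfc(1.502) = 7.32 × 0.01683 = 0.123 mg/L.

0.123 mg/L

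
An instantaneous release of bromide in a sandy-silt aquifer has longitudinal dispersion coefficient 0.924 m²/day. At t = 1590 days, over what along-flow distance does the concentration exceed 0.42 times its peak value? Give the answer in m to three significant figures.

The plume is Gaussian with σ = √(2Dt) = √(2 × 0.924 × 1590) = 54.21 m.
C/C_peak = exp(−Δx²/(2σ²)) = 0.42 ⇒ Δx = σ·√(−2 ln 0.42) = 54.21 × 1.317 = 71.39 m.
Width = 2Δx = 143 m.

143 m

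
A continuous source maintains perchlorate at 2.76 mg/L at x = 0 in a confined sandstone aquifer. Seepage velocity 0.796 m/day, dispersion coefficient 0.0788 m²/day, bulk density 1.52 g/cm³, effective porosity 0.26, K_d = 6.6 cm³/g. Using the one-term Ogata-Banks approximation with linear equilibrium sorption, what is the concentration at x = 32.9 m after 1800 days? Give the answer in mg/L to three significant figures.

2.46 mg/L

Retardation factor R = 1 + ρ_b·K_d/n = 1 + 1.52 × 6.6/0.26 = 39.58.
Sorption retards both mechanisms: v_R = v/R = 0.02011 m/day, D_R = D/R = 0.001991 m²/day.
v_R·t = 0.02011 × 1800 = 36.198 m; 2√(D_R t) = 3.786 m; argument = (32.9 − 36.198)/3.786 = -0.8711.
C = C₀ × ½·erfc(-0.8711) = 2.76 × 0.8910 = 2.46 mg/L.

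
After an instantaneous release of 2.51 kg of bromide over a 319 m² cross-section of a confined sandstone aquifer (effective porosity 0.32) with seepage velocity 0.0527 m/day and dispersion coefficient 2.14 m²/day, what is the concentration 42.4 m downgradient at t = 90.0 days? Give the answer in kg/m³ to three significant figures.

7.93e-05 kg/m³

For an instantaneous plane source, C(x,t) = M/(n_e·A·√(4πDt)) · exp(−(x−vt)²/(4Dt)), with n_e·A the pore (flow) area.
Plume center vt = 0.0527 × 90.0 = 4.743 m, so the well at 42.4 m is 37.657 m downgradient of the peak.
√(4πDt) = 49.20 m, giving peak height M/(n_e·A·√(4πDt)) = 2.51/(0.32 × 319 × 49.20) = 0.0004998 kg/m³.
(x−vt)²/(4Dt) = (37.657)²/(4 × 2.14 × 90.0) = 1.841; exp(−1.841) = 0.1587.
C = 0.0004998 × 0.1587 = 7.93e-05 kg/m³.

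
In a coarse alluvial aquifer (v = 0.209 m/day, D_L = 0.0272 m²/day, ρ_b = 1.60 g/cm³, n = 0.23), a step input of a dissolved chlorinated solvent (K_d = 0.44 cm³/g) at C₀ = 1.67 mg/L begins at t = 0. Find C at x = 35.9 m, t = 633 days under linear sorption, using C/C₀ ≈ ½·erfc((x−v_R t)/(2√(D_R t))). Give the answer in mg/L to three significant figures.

0.212 mg/L

Retardation factor R = 1 + ρ_b·K_d/n = 1 + 1.60 × 0.44/0.23 = 4.061.
Sorption retards both mechanisms: v_R = v/R = 0.05147 m/day, D_R = D/R = 0.006698 m²/day.
v_R·t = 0.05147 × 633 = 32.58051 m; 2√(D_R t) = 4.118 m; argument = (35.9 − 32.58051)/4.118 = 0.8061.
C = C₀ × ½·erfc(0.8061) = 1.67 × 0.1271 = 0.212 mg/L.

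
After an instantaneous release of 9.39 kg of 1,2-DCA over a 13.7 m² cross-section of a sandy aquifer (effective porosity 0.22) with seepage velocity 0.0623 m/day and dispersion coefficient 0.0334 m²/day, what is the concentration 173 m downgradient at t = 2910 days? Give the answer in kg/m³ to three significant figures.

For an instantaneous plane source, C(x,t) = M/(n_e·A·√(4πDt)) · exp(−(x−vt)²/(4Dt)), with n_e·A the pore (flow) area.
Plume center vt = 0.0623 × 2910 = 181.293 m, so the well at 173 m is 8.293 m upgradient of the peak.
√(4πDt) = 34.95 m, giving peak height M/(n_e·A·√(4πDt)) = 9.39/(0.22 × 13.7 × 34.95) = 0.08914 kg/m³.
(x−vt)²/(4Dt) = (-8.293)²/(4 × 0.0334 × 2910) = 0.1769; exp(−0.1769) = 0.8379.
C = 0.08914 × 0.8379 = 0.0747 kg/m³.

0.0747 kg/m³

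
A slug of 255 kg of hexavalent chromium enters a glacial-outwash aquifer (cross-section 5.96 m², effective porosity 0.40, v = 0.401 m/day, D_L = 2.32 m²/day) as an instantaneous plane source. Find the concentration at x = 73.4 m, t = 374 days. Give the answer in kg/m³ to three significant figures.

For an instantaneous plane source, C(x,t) = M/(n_e·A·√(4πDt)) · exp(−(x−vt)²/(4Dt)), with n_e·A the pore (flow) area.
Plume center vt = 0.401 × 374 = 149.974 m, so the well at 73.4 m is 76.574 m upgradient of the peak.
√(4πDt) = 104.4 m, giving peak height M/(n_e·A·√(4πDt)) = 255/(0.40 × 5.96 × 104.4) = 1.025 kg/m³.
(x−vt)²/(4Dt) = (-76.574)²/(4 × 2.32 × 374) = 1.689; exp(−1.689) = 0.1847.
C = 1.025 × 0.1847 = 0.189 kg/m³.

0.189 kg/m³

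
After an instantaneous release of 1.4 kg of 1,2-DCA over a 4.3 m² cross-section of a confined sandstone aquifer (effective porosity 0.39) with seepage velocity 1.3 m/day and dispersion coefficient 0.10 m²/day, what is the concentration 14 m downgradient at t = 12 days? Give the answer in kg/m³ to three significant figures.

0.126 kg/m³

For an instantaneous plane source, C(x,t) = M/(n_e·A·√(4πDt)) · exp(−(x−vt)²/(4Dt)), with n_e·A the pore (flow) area.
Plume center vt = 1.3 × 12 = 15.6 m, so the well at 14 m is 1.6 m upgradient of the peak.
√(4πDt) = 3.883 m, giving peak height M/(n_e·A·√(4πDt)) = 1.4/(0.39 × 4.3 × 3.883) = 0.2150 kg/m³.
(x−vt)²/(4Dt) = (-1.6)²/(4 × 0.10 × 12) = 0.5333; exp(−0.5333) = 0.5867.
C = 0.2150 × 0.5867 = 0.126 kg/m³.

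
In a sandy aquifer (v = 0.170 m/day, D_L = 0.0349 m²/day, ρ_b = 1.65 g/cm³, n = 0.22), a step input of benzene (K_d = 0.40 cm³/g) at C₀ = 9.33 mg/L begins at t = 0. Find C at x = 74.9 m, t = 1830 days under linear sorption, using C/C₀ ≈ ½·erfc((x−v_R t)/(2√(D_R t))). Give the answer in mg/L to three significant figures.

Retardation factor R = 1 + ρ_b·K_d/n = 1 + 1.65 × 0.40/0.22 = 4.000.
Sorption retards both mechanisms: v_R = v/R = 0.04250 m/day, D_R = D/R = 0.008725 m²/day.
v_R·t = 0.04250 × 1830 = 77.775 m; 2√(D_R t) = 7.992 m; argument = (74.9 − 77.775)/7.992 = -0.3597.
C = C₀ × ½·erfc(-0.3597) = 9.33 × 0.6945 = 6.48 mg/L.

6.48 mg/L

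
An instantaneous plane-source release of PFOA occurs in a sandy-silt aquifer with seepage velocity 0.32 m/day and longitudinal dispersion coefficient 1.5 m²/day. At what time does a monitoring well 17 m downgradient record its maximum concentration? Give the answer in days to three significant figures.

For the 1D instantaneous-source solution, setting ∂C/∂t = 0 at fixed x gives v²t² + 2Dt − x² = 0, so t = (√(D² + v²x²) − D)/v².
√(D² + v²x²) = √(1.5² + 0.32² × 17²) = 5.643; v² = 0.1024.
t = (5.643 − 1.5)/0.1024 = 40.5 days (vs. the pure-advection estimate x/v = 53.1 d).

40.5 days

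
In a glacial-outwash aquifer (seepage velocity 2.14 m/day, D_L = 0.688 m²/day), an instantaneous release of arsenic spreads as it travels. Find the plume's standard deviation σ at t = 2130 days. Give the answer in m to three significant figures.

Dispersive spreading gives a Gaussian with σ² = 2Dt; advection only shifts the center.
σ = √(2 × 0.688 × 2130) = 54.1 m.

54.1 m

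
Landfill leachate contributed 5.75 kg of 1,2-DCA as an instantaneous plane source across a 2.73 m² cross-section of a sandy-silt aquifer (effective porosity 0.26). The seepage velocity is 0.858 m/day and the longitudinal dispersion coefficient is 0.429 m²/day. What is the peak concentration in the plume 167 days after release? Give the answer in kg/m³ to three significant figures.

0.270 kg/m³

The peak of an instantaneous 1D plume sits at x = vt; there the Gaussian factor is 1 and C_max = M/(n_e·A·√(4πDt)), where n_e·A is the pore area the mass is dissolved in.
√(4πDt) = √(4π × 0.429 × 167) = 30.00 m, so C_max = 5.75/(0.26 × 2.73 × 30.00) = 0.270 kg/m³.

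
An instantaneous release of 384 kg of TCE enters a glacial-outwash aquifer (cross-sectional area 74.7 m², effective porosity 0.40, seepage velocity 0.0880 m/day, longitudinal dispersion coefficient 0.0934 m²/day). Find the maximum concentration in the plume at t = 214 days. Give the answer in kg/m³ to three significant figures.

The peak of an instantaneous 1D plume sits at x = vt; there the Gaussian factor is 1 and C_max = M/(n_e·A·√(4πDt)), where n_e·A is the pore area the mass is dissolved in.
√(4πDt) = √(4π × 0.0934 × 214) = 15.85 m, so C_max = 384/(0.40 × 74.7 × 15.85) = 0.811 kg/m³.

0.811 kg/m³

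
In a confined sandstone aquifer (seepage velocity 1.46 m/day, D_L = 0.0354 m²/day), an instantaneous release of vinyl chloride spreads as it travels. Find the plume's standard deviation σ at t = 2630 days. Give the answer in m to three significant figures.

Dispersive spreading gives a Gaussian with σ² = 2Dt; advection only shifts the center.
σ = √(2 × 0.0354 × 2630) = 13.6 m.

13.6 m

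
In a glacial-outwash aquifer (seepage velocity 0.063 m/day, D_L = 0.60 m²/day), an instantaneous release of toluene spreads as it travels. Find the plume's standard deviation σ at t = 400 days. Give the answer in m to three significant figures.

21.9 m

Dispersive spreading gives a Gaussian with σ² = 2Dt; advection only shifts the center.
σ = √(2 × 0.60 × 400) = 21.9 m.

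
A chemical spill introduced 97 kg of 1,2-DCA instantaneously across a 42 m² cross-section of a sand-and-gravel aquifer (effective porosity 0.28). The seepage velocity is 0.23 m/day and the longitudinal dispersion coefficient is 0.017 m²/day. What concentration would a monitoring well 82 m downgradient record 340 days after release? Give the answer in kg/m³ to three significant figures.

0.518 kg/m³

For an instantaneous plane source, C(x,t) = M/(n_e·A·√(4πDt)) · exp(−(x−vt)²/(4Dt)), with n_e·A the pore (flow) area.
Plume center vt = 0.23 × 340 = 78.2 m, so the well at 82 m is 3.8 m downgradient of the peak.
√(4πDt) = 8.523 m, giving peak height M/(n_e·A·√(4πDt)) = 97/(0.28 × 42 × 8.523) = 0.9678 kg/m³.
(x−vt)²/(4Dt) = (3.8)²/(4 × 0.017 × 340) = 0.6246; exp(−0.6246) = 0.5355.
C = 0.9678 × 0.5355 = 0.518 kg/m³.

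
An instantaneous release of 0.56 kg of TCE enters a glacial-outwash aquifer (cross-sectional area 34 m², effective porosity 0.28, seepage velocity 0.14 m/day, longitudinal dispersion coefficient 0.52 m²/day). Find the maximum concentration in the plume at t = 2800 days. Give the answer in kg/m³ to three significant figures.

The peak of an instantaneous 1D plume sits at x = vt; there the Gaussian factor is 1 and C_max = M/(n_e·A·√(4πDt)), where n_e·A is the pore area the mass is dissolved in.
√(4πDt) = √(4π × 0.52 × 2800) = 135.3 m, so C_max = 0.56/(0.28 × 34 × 135.3) = 0.000435 kg/m³.

0.000435 kg/m³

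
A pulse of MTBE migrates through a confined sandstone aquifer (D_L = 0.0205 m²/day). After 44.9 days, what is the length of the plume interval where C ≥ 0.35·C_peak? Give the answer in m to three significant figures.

3.93 m

The plume is Gaussian with σ = √(2Dt) = √(2 × 0.0205 × 44.9) = 1.357 m.
C/C_peak = exp(−Δx²/(2σ²)) = 0.35 ⇒ Δx = σ·√(−2 ln 0.35) = 1.357 × 1.449 = 1.966 m.
Width = 2Δx = 3.93 m.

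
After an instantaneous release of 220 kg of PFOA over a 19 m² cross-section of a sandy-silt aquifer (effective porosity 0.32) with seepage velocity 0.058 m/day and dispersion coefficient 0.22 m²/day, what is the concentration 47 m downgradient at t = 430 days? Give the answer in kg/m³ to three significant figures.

0.290 kg/m³

For an instantaneous plane source, C(x,t) = M/(n_e·A·√(4πDt)) · exp(−(x−vt)²/(4Dt)), with n_e·A the pore (flow) area.
Plume center vt = 0.058 × 430 = 24.94 m, so the well at 47 m is 22.06 m downgradient of the peak.
√(4πDt) = 34.48 m, giving peak height M/(n_e·A·√(4πDt)) = 220/(0.32 × 19 × 34.48) = 1.049 kg/m³.
(x−vt)²/(4Dt) = (22.06)²/(4 × 0.22 × 430) = 1.286; exp(−1.286) = 0.2764.
C = 1.049 × 0.2764 = 0.290 kg/m³.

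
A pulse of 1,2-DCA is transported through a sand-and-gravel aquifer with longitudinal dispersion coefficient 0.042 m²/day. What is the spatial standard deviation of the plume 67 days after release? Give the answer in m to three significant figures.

Dispersive spreading gives a Gaussian with σ² = 2Dt; advection only shifts the center.
σ = √(2 × 0.042 × 67) = 2.37 m.

2.37 m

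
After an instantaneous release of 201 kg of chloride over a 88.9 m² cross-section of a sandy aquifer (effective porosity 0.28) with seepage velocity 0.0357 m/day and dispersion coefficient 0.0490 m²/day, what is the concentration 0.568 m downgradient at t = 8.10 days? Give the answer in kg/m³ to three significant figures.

For an instantaneous plane source, C(x,t) = M/(n_e·A·√(4πDt)) · exp(−(x−vt)²/(4Dt)), with n_e·A the pore (flow) area.
Plume center vt = 0.0357 × 8.10 = 0.28917 m, so the well at 0.568 m is 0.27883 m downgradient of the peak.
√(4πDt) = 2.233 m, giving peak height M/(n_e·A·√(4πDt)) = 201/(0.28 × 88.9 × 2.233) = 3.616 kg/m³.
(x−vt)²/(4Dt) = (0.27883)²/(4 × 0.0490 × 8.10) = 0.04897; exp(−0.04897) = 0.9522.
C = 3.616 × 0.9522 = 3.44 kg/m³.

3.44 kg/m³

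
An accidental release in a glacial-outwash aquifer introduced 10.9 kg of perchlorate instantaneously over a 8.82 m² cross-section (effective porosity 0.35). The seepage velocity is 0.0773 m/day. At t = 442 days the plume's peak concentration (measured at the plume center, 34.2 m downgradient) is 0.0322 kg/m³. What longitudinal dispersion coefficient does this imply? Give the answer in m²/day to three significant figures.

At the plume center C_max = M/(n_e·A·√(4πDt)), so D = M²/(4πt·(n_e·A·C_max)²).
n_e·A·C_max = 0.35 × 8.82 × 0.0322 = 0.09940 kg/m.
D = 10.9²/(4π × 442 × 0.09940²) = 2.16 m²/day.

2.16 m²/day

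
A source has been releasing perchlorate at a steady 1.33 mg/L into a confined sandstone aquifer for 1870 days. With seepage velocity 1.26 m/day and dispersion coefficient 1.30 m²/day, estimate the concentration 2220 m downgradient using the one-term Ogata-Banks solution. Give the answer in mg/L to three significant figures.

1.30 mg/L

For a continuous step input, C/C₀ ≈ ½·erfc((x−vt)/(2√(Dt))).
vt = 1.26 × 1870 = 2356.2 m and 2√(Dt) = 2√(1.30 × 1870) = 98.61 m.
Argument (x−vt)/(2√(Dt)) = (2220 − 2356.2)/98.61 = -1.381; ½·erfc(-1.381) = 0.9746.
C = 1.33 × 0.9746 = 1.30 mg/L.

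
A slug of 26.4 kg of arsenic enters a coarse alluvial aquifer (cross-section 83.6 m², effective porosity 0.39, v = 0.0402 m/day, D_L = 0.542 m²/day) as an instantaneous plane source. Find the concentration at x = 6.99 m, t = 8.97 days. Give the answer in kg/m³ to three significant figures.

0.0108 kg/m³

For an instantaneous plane source, C(x,t) = M/(n_e·A·√(4πDt)) · exp(−(x−vt)²/(4Dt)), with n_e·A the pore (flow) area.
Plume center vt = 0.0402 × 8.97 = 0.360594 m, so the well at 6.99 m is 6.629406 m downgradient of the peak.
√(4πDt) = 7.816 m, giving peak height M/(n_e·A·√(4πDt)) = 26.4/(0.39 × 83.6 × 7.816) = 0.1036 kg/m³.
(x−vt)²/(4Dt) = (6.629406)²/(4 × 0.542 × 8.97) = 2.260; exp(−2.260) = 0.1044.
C = 0.1036 × 0.1044 = 0.0108 kg/m³.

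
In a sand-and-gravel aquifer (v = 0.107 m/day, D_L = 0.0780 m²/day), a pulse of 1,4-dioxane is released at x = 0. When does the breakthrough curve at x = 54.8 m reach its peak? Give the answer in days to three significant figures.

For the 1D instantaneous-source solution, setting ∂C/∂t = 0 at fixed x gives v²t² + 2Dt − x² = 0, so t = (√(D² + v²x²) − D)/v².
√(D² + v²x²) = √(0.0780² + 0.107² × 54.8²) = 5.864; v² = 0.011449.
t = (5.864 − 0.0780)/0.011449 = 505 days (vs. the pure-advection estimate x/v = 512 d).

505 days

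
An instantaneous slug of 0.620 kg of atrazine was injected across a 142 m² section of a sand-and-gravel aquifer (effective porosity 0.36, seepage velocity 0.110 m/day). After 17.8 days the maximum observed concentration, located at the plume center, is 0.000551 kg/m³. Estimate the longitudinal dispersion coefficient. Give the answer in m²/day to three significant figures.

2.17 m²/day

At the plume center C_max = M/(n_e·A·√(4πDt)), so D = M²/(4πt·(n_e·A·C_max)²).
n_e·A·C_max = 0.36 × 142 × 0.000551 = 0.02817 kg/m.
D = 0.620²/(4π × 17.8 × 0.02817²) = 2.17 m²/day.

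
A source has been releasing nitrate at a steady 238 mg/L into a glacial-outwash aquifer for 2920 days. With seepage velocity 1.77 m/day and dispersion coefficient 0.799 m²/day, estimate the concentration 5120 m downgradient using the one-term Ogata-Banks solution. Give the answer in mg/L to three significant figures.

For a continuous step input, C/C₀ ≈ ½·erfc((x−vt)/(2√(Dt))).
vt = 1.77 × 2920 = 5168.4 m and 2√(Dt) = 2√(0.799 × 2920) = 96.60 m.
Argument (x−vt)/(2√(Dt)) = (5120 − 5168.4)/96.60 = -0.5010; ½·erfc(-0.5010) = 0.7607.
C = 238 × 0.7607 = 181 mg/L.

181 mg/L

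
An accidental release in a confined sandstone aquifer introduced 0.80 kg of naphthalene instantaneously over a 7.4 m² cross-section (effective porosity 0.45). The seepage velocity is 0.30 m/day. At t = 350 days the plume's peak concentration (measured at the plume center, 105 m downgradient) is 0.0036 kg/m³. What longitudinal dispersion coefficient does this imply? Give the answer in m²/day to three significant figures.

1.01 m²/day

At the plume center C_max = M/(n_e·A·√(4πDt)), so D = M²/(4πt·(n_e·A·C_max)²).
n_e·A·C_max = 0.45 × 7.4 × 0.0036 = 0.01199 kg/m.
D = 0.80²/(4π × 350 × 0.01199²) = 1.01 m²/day.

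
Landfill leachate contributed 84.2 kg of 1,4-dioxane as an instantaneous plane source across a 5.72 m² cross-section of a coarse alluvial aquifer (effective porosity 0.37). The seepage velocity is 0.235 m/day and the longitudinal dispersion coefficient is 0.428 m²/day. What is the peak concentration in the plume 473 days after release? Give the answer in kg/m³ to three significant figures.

The peak of an instantaneous 1D plume sits at x = vt; there the Gaussian factor is 1 and C_max = M/(n_e·A·√(4πDt)), where n_e·A is the pore area the mass is dissolved in.
√(4πDt) = √(4π × 0.428 × 473) = 50.44 m, so C_max = 84.2/(0.37 × 5.72 × 50.44) = 0.789 kg/m³.

0.789 kg/m³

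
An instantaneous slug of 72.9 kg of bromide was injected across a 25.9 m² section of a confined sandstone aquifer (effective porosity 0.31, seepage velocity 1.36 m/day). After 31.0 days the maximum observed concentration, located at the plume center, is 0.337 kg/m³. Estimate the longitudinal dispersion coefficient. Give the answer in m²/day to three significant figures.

At the plume center C_max = M/(n_e·A·√(4πDt)), so D = M²/(4πt·(n_e·A·C_max)²).
n_e·A·C_max = 0.31 × 25.9 × 0.337 = 2.706 kg/m.
D = 72.9²/(4π × 31.0 × 2.706²) = 1.86 m²/day.

1.86 m²/day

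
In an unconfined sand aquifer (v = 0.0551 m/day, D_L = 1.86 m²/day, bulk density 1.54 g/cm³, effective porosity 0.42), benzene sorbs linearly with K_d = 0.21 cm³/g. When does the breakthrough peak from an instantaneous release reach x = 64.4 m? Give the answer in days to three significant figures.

1250 days

Retardation factor R = 1 + ρ_b·K_d/n = 1 + 1.54 × 0.21/0.42 = 1.770.
Sorption retards both mechanisms: v_R = v/R = 0.03113 m/day, D_R = D/R = 1.051 m²/day.
Peak time from v_R²t² + 2D_R t − x² = 0: t = (√(D_R² + v_R²x²) − D_R)/v_R².
√(D_R² + v_R²x²) = √(1.051² + 0.03113² × 64.4²) = 2.264; v_R² = 0.0009691.
t = (2.264 − 1.051)/0.0009691 = 1250 days.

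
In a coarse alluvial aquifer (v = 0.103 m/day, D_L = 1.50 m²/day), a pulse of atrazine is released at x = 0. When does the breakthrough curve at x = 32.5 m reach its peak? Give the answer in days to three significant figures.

For the 1D instantaneous-source solution, setting ∂C/∂t = 0 at fixed x gives v²t² + 2Dt − x² = 0, so t = (√(D² + v²x²) − D)/v².
√(D² + v²x²) = √(1.50² + 0.103² × 32.5²) = 3.668; v² = 0.010609.
t = (3.668 − 1.50)/0.010609 = 204 days (vs. the pure-advection estimate x/v = 316 d).

204 days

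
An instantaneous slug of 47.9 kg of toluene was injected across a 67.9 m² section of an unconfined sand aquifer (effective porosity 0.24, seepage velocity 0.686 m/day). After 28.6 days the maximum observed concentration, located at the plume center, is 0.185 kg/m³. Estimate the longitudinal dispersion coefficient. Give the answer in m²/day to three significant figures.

0.702 m²/day

At the plume center C_max = M/(n_e·A·√(4πDt)), so D = M²/(4πt·(n_e·A·C_max)²).
n_e·A·C_max = 0.24 × 67.9 × 0.185 = 3.015 kg/m.
D = 47.9²/(4π × 28.6 × 3.015²) = 0.702 m²/day.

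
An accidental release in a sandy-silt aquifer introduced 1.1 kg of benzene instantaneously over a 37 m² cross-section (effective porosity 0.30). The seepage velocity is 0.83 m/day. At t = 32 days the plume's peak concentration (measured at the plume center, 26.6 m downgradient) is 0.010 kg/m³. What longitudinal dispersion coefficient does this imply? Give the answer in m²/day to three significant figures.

0.244 m²/day

At the plume center C_max = M/(n_e·A·√(4πDt)), so D = M²/(4πt·(n_e·A·C_max)²).
n_e·A·C_max = 0.30 × 37 × 0.010 = 0.1110 kg/m.
D = 1.1²/(4π × 32 × 0.1110²) = 0.244 m²/day.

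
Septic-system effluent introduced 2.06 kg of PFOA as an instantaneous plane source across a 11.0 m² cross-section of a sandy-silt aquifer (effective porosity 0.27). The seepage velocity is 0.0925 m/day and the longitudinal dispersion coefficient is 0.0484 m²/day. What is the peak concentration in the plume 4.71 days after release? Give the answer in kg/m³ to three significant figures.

0.410 kg/m³

The peak of an instantaneous 1D plume sits at x = vt; there the Gaussian factor is 1 and C_max = M/(n_e·A·√(4πDt)), where n_e·A is the pore area the mass is dissolved in.
√(4πDt) = √(4π × 0.0484 × 4.71) = 1.693 m, so C_max = 2.06/(0.27 × 11.0 × 1.693) = 0.410 kg/m³.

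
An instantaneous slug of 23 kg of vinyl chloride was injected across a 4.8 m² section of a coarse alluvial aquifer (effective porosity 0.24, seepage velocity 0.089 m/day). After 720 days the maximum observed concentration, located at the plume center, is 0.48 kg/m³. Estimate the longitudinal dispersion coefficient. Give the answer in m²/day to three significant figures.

At the plume center C_max = M/(n_e·A·√(4πDt)), so D = M²/(4πt·(n_e·A·C_max)²).
n_e·A·C_max = 0.24 × 4.8 × 0.48 = 0.5530 kg/m.
D = 23²/(4π × 720 × 0.5530²) = 0.191 m²/day.

0.191 m²/day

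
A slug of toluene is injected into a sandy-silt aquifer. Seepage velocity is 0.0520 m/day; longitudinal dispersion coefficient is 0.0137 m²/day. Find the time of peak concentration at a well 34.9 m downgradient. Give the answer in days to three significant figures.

For the 1D instantaneous-source solution, setting ∂C/∂t = 0 at fixed x gives v²t² + 2Dt − x² = 0, so t = (√(D² + v²x²) − D)/v².
√(D² + v²x²) = √(0.0137² + 0.0520² × 34.9²) = 1.815; v² = 0.002704.
t = (1.815 − 0.0137)/0.002704 = 666 days (vs. the pure-advection estimate x/v = 671 d).

666 days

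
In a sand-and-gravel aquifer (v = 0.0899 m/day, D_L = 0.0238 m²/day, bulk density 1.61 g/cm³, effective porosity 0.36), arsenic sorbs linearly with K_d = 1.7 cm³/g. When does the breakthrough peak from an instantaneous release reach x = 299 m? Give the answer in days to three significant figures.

Retardation factor R = 1 + ρ_b·K_d/n = 1 + 1.61 × 1.7/0.36 = 8.603.
Sorption retards both mechanisms: v_R = v/R = 0.01045 m/day, D_R = D/R = 0.002766 m²/day.
Peak time from v_R²t² + 2D_R t − x² = 0: t = (√(D_R² + v_R²x²) − D_R)/v_R².
√(D_R² + v_R²x²) = √(0.002766² + 0.01045² × 299²) = 3.125; v_R² = 0.0001092.
t = (3.125 − 0.002766)/0.0001092 = 28600 days.

28600 days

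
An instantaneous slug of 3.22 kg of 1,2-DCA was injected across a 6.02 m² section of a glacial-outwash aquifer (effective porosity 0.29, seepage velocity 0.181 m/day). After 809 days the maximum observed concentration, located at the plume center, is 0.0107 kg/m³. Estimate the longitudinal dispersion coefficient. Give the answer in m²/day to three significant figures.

At the plume center C_max = M/(n_e·A·√(4πDt)), so D = M²/(4πt·(n_e·A·C_max)²).
n_e·A·C_max = 0.29 × 6.02 × 0.0107 = 0.01868 kg/m.
D = 3.22²/(4π × 809 × 0.01868²) = 2.92 m²/day.

2.92 m²/day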